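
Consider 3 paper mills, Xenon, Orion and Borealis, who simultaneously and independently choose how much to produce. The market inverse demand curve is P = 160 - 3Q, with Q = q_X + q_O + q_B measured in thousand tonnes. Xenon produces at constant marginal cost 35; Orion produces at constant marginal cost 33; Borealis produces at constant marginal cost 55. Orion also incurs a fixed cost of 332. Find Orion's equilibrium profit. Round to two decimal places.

143.02

Xenon's profit: π_X = (160 - 3Q)q_X - (35q_X). Setting ∂π_X/∂q_X = 0: 125 - 6q_X - 3(q_O + q_B) = 0.
Orion's profit: π_O = (160 - 3Q)q_O - (33q_O). Setting ∂π_O/∂q_O = 0: 127 - 6q_O - 3(q_X + q_B) = 0.
Borealis's profit: π_B = (160 - 3Q)q_B - (55q_B). Setting ∂π_B/∂q_B = 0: 105 - 6q_B - 3(q_X + q_O) = 0.
Summing all 3 equations gives 357 − 12Q = 0, hence Q = 119/4.
Back-substituting: q_X = (125 − 357/4)/3 = 143/12, q_O = (127 − 357/4)/3 = 151/12, q_B = (105 − 357/4)/3 = 21/4.
Price P = 160 - 3·(119/4) = 283/4.
Orion's profit: (283/4 - 33)·(151/12) - 332 = 143.0208.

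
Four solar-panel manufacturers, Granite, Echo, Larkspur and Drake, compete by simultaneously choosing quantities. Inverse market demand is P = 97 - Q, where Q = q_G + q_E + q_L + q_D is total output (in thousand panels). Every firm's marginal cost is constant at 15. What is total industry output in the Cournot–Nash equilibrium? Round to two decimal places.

65.60

A representative firm's profit is π_i = q_i(97 - Q) - 15q_i.
First-order condition (treating rivals' output as given): 82 - 2q_i - Σ_{j≠i} q_j = 0.
With identical firms every q_j equals q_i, so Σ_{j≠i} q_j = 3q_i and 82 = 5q_i, giving q_i = 82/5.
Total output Q = 82/5 + 82/5 + 82/5 + 82/5 = 328/5.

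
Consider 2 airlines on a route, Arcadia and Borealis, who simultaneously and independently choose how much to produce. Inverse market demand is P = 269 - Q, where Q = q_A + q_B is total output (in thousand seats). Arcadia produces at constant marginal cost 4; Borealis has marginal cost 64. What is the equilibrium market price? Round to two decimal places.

112.33

Arcadia's profit: π_A = (269 - Q)q_A - (4q_A). Setting ∂π_A/∂q_A = 0: 265 - 2q_A - (q_B) = 0.
Borealis's first-order condition: 205 - 2q_B - (q_A) = 0.
So q_A = (265 - q_B)/2 and q_B = (205 - q_A)/2.
Substituting one into the other gives q_A = 325/3 and q_B = 145/3.
Total output Q = 470/3, so price P = 269 - 470/3 = 337/3.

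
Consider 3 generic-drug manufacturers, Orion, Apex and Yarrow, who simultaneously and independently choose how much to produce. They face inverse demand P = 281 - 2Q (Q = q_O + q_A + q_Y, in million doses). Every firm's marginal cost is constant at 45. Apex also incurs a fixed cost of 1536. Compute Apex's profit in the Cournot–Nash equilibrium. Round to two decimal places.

204.50

Each firm earns π_i = (281 - 2Q)q_i - 45q_i.
First-order condition (treating rivals' output as given): 236 - 4q_i - 2·Σ_{j≠i} q_j = 0.
With identical firms every q_j equals q_i, so Σ_{j≠i} q_j = 2q_i and 236 = 8q_i, giving q_i = 59/2.
Price P = 281 - 2·(177/2) = 104.
Apex's profit: (104 - 45)·(59/2) - 1536 = 409/2.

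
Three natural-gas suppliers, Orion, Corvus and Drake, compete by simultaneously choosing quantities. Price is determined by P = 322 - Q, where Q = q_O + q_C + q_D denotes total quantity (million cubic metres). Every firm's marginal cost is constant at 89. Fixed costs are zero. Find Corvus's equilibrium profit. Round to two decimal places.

3393.06

A representative firm's profit is π_i = q_i(322 - Q) - 89q_i.
First-order condition (treating rivals' output as given): 233 - 2q_i - Σ_{j≠i} q_j = 0.
By symmetry each firm produces the same amount; substituting Σ_{j≠i} q_j = 2q_i yields q_i = 233/4.
Price P = 322 - 699/4 = 589/4.
Corvus's profit: (589/4 - 89)·(233/4) = 3393.0625.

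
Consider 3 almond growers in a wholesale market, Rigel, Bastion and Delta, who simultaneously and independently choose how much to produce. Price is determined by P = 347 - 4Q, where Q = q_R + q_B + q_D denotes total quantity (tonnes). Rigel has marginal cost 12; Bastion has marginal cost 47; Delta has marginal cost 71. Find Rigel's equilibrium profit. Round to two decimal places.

Rigel's profit: π_R = (347 - 4Q)q_R - (12q_R). Setting ∂π_R/∂q_R = 0: 335 - 8q_R - 4(q_B + q_D) = 0.
Bastion's profit: π_B = (347 - 4Q)q_B - (47q_B). Setting ∂π_B/∂q_B = 0: 300 - 8q_B - 4(q_R + q_D) = 0.
Delta's profit: π_D = (347 - 4Q)q_D - (71q_D). Setting ∂π_D/∂q_D = 0: 276 - 8q_D - 4(q_R + q_B) = 0.
Summing all 3 equations gives 911 − 16Q = 0, hence Q = 911/16.
Back-substituting: q_R = (335 − 911/4)/4 = 429/16, q_B = (300 − 911/4)/4 = 289/16, q_D = (276 − 911/4)/4 = 193/16.
Price P = 347 - 4·(911/16) = 477/4.
Rigel's profit: (477/4 - 12)·(429/16) = 2875.6406.

2875.64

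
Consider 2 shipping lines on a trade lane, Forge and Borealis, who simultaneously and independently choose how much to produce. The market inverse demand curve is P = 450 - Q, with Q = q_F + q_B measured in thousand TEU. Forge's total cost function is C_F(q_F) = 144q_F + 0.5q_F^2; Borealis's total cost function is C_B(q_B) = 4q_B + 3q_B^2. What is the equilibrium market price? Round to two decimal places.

Forge's profit: π_F = (450 - Q)q_F - (144q_F + (1/2)q_F²). Setting ∂π_F/∂q_F = 0: 306 - 3q_F - (q_B) = 0.
Borealis's first-order condition: 446 - 8q_B - (q_F) = 0.
Best responses: q_F = (306 - q_B)/3, q_B = (446 - q_F)/8.
Solving the pair: q_F = 87.0435, q_B = 1032/23.
Total output Q = 131.9130, so price P = 450 - 131.9130 = 318.0870.

318.09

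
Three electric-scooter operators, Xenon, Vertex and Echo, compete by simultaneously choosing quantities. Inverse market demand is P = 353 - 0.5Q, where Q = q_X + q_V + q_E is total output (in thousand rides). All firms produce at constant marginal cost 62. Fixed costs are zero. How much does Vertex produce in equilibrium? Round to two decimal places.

145.50

A representative firm's profit is π_i = q_i(353 - 0.5Q) - 62q_i.
Setting ∂π_i/∂q_i = 0 with rivals' quantities fixed: 291 - q_i - (1/2)·Σ_{j≠i} q_j = 0.
By symmetry each firm produces the same amount; substituting Σ_{j≠i} q_j = 2q_i yields q_i = 291/2.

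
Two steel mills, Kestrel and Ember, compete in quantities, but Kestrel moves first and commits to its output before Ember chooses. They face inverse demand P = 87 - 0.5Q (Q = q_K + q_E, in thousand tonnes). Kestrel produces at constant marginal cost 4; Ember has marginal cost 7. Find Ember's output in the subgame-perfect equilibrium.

Solve by backward induction. Given q_K, the follower Ember maximises π_E = (87 - (1/2)q_K - (1/2)q_E)q_E - 7q_E.
Follower FOC: 80 - (1/2)q_K - q_E = 0, so q_E(q_K) = (80 - (1/2)q_K).
Kestrel substitutes q_E(q_K) into its own profit: π_K = q_K(87 - (1/2)q_K - (80 - (1/2)q_K)/2) - 4q_K = (47 - (1/4)q_K)q_K - 4q_K.
Leader FOC: 43 - (1/2)q_K = 0, so q_K = 86.
Then q_E = (80 - (1/2)·86) = 37.

37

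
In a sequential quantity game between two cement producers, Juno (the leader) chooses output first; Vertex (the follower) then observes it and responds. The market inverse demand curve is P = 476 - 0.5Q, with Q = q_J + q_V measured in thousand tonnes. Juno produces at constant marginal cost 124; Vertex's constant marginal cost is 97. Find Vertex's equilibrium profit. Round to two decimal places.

23436.13

The follower Vertex best-responds to any q_J: π_V = (476 - 0.5Q)q_V - 97q_V.
∂π_V/∂q_V = 379 - (1/2)q_J - q_V = 0 gives the reaction function q_V = (379 - (1/2)q_J).
The leader anticipates this reaction. Substituting into P = 476 - 0.5Q gives P = 573/2 - (1/4)q_J, so π_J = (573/2 - (1/4)q_J)q_J - 124q_J.
The leader's first-order condition 325/2 - (1/2)q_J = 0 yields q_J = 325.
Then q_V = (379 - (1/2)·325) = 433/2.
Price P = 476 - (1/2)·(1083/2) = 821/4.
Vertex's profit: (821/4 - 97)·(433/2) = 23436.1250.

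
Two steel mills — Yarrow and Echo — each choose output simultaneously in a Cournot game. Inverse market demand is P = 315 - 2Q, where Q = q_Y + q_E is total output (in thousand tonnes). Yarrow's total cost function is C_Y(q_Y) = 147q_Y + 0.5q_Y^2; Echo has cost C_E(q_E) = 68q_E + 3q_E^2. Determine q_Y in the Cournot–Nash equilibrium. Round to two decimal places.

Yarrow's profit: π_Y = (315 - 2Q)q_Y - (147q_Y + (1/2)q_Y²). Setting ∂π_Y/∂q_Y = 0: 168 - 5q_Y - 2(q_E) = 0.
Echo's first-order condition: 247 - 10q_E - 2(q_Y) = 0.
Best responses: q_Y = (168 - 2q_E)/5, q_E = (247 - 2q_Y)/10.
Substituting one into the other gives q_Y = 593/23 and q_E = 899/46.

25.78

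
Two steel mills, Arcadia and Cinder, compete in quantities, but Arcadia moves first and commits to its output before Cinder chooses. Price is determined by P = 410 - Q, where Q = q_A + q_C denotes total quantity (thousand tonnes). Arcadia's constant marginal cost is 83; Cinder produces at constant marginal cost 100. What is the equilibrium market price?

169

The follower Cinder best-responds to any q_A: π_C = (410 - Q)q_C - 100q_C.
Setting the follower's marginal profit to zero, 310 - q_A - 2q_C = 0, i.e. q_C = (310 - q_A)/2.
The leader anticipates this reaction. Substituting into P = 410 - Q gives P = 255 - (1/2)q_A, so π_A = (255 - (1/2)q_A)q_A - 83q_A.
The leader's first-order condition 172 - q_A = 0 yields q_A = 172.
Then q_C = (310 - 172)/2 = 69.
Total output Q = 241, so price P = 410 - 241 = 169.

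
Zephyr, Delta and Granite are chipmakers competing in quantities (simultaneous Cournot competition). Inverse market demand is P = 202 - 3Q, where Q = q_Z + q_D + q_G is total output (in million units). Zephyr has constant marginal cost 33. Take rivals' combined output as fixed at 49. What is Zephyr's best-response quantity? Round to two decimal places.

With rivals' combined output fixed at 49, Zephyr's profit is π_Z = (202 - 3·49 - 3q_Z)q_Z - (33q_Z) = (55 - 3q_Z)q_Z - (33q_Z).
∂π_Z/∂q_Z = 22 - 6q_Z = 0, so q_Z = 11/3.

3.67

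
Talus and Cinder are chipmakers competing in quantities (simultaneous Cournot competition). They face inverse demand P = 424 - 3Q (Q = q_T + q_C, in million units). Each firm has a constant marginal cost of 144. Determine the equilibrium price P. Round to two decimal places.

237.33

Each firm earns π_i = (424 - 3Q)q_i - 144q_i.
Setting ∂π_i/∂q_i = 0 with rivals' quantities fixed: 280 - 6q_i - 3q_j = 0.
With identical firms every q_j equals q_i, so q_j = q_i and 280 = 9q_i, giving q_i = 280/9.
Total output Q = 560/9, so price P = 424 - 3·(560/9) = 712/3.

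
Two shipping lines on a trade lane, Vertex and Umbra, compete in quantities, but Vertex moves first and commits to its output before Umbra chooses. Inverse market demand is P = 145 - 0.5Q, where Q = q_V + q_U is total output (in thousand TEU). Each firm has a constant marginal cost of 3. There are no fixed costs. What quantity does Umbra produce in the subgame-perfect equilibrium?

71

The follower Umbra best-responds to any q_V: π_U = (145 - 0.5Q)q_U - 3q_U.
Setting the follower's marginal profit to zero, 142 - (1/2)q_V - q_U = 0, i.e. q_U = (142 - (1/2)q_V).
The leader anticipates this reaction. Substituting into P = 145 - 0.5Q gives P = 74 - (1/4)q_V, so π_V = (74 - (1/4)q_V)q_V - 3q_V.
The leader's first-order condition 71 - (1/2)q_V = 0 yields q_V = 142.
Then q_U = (142 - (1/2)·142) = 71.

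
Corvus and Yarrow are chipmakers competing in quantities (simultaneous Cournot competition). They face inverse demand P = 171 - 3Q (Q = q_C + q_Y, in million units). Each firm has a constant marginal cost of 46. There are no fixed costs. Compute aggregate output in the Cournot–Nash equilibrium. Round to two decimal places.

27.78

A representative firm's profit is π_i = q_i(171 - 3Q) - 46q_i.
First-order condition (treating rivals' output as given): 125 - 6q_i - 3q_j = 0.
By symmetry each firm produces the same amount; substituting q_j = q_i yields q_i = 125/9.
Total output Q = 125/9 + 125/9 = 250/9.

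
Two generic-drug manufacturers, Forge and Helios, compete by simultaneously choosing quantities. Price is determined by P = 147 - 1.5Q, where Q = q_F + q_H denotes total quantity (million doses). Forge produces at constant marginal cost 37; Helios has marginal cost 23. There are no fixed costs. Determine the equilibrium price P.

69

Forge's profit: π_F = (147 - 1.5Q)q_F - (37q_F). Setting ∂π_F/∂q_F = 0: 110 - 3q_F - (3/2)(q_H) = 0.
Helios's first-order condition: 124 - 3q_H - (3/2)(q_F) = 0.
Best responses: q_F = (110 - (3/2)q_H)/3, q_H = (124 - (3/2)q_F)/3.
Substituting one into the other gives q_F = 64/3 and q_H = 92/3.
Total output Q = 52, so price P = 147 - (3/2)·52 = 69.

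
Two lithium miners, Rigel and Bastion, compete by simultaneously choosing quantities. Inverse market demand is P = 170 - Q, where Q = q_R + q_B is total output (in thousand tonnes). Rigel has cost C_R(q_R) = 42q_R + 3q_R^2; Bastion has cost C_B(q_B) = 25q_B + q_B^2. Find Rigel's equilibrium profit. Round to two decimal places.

Rigel's profit: π_R = (170 - Q)q_R - (42q_R + 3q_R²). Setting ∂π_R/∂q_R = 0: 128 - 8q_R - (q_B) = 0.
Bastion's first-order condition: 145 - 4q_B - (q_R) = 0.
Rearranging gives the reaction functions q_R = (128 - q_B)/8 and q_B = (145 - q_R)/4.
Solving the pair: q_R = 367/31, q_B = 1032/31.
Price P = 170 - 1399/31 = 124.8710.
Rigel's profit: 124.8710·(367/31) - 42·(367/31) - 3(367/31)² = 560.6202.

560.62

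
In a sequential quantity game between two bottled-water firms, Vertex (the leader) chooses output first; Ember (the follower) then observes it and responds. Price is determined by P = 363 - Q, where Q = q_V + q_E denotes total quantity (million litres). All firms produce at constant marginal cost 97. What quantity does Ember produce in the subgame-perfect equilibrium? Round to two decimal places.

66.50

The follower Ember best-responds to any q_V: π_E = (363 - Q)q_E - 97q_E.
∂π_E/∂q_E = 266 - q_V - 2q_E = 0 gives the reaction function q_E = (266 - q_V)/2.
Vertex substitutes q_E(q_V) into its own profit: π_V = q_V(363 - q_V - (266 - q_V)/2) - 97q_V = (230 - (1/2)q_V)q_V - 97q_V.
Leader FOC: 133 - q_V = 0, so q_V = 133.
Then q_E = (266 - 133)/2 = 133/2.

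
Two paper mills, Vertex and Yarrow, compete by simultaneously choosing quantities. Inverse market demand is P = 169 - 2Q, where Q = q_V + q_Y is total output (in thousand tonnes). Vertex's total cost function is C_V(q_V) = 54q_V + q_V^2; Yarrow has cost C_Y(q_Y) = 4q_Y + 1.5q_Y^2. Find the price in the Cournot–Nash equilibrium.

Vertex's profit: π_V = (169 - 2Q)q_V - (54q_V + q_V²). Setting ∂π_V/∂q_V = 0: 115 - 6q_V - 2(q_Y) = 0.
Yarrow's profit: π_Y = (169 - 2Q)q_Y - (4q_Y + (3/2)q_Y²). Setting ∂π_Y/∂q_Y = 0: 165 - 7q_Y - 2(q_V) = 0.
So q_V = (115 - 2q_Y)/6 and q_Y = (165 - 2q_V)/7.
Substituting one into the other gives q_V = 25/2 and q_Y = 20.
Total output Q = 65/2, so price P = 169 - 2·(65/2) = 104.

104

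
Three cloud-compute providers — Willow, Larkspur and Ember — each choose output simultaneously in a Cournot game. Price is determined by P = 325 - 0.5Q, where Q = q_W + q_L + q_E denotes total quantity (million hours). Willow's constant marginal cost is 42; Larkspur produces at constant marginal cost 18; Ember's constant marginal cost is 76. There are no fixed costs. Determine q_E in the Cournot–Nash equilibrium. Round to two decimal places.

Willow's profit: π_W = (325 - 0.5Q)q_W - (42q_W). Setting ∂π_W/∂q_W = 0: 283 - q_W - (1/2)(q_L + q_E) = 0.
Larkspur's profit: π_L = (325 - 0.5Q)q_L - (18q_L). Setting ∂π_L/∂q_L = 0: 307 - q_L - (1/2)(q_W + q_E) = 0.
Ember's first-order condition: 249 - q_E - (1/2)(q_W + q_L) = 0.
Summing all 3 equations gives 839 − 2Q = 0, hence Q = 839/2.
Back-substituting: q_W = (283 − 839/4)/(1/2) = 293/2, q_L = (307 − 839/4)/(1/2) = 389/2, q_E = (249 − 839/4)/(1/2) = 157/2.

78.50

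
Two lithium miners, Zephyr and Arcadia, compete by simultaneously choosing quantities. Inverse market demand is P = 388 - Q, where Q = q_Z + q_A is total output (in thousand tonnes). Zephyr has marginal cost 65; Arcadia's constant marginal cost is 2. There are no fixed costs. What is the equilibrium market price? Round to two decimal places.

Zephyr's profit: π_Z = (388 - Q)q_Z - (65q_Z). Setting ∂π_Z/∂q_Z = 0: 323 - 2q_Z - (q_A) = 0.
Arcadia's profit: π_A = (388 - Q)q_A - (2q_A). Setting ∂π_A/∂q_A = 0: 386 - 2q_A - (q_Z) = 0.
Best responses: q_Z = (323 - q_A)/2, q_A = (386 - q_Z)/2.
Substituting one into the other gives q_Z = 260/3 and q_A = 449/3.
Total output Q = 709/3, so price P = 388 - 709/3 = 455/3.

151.67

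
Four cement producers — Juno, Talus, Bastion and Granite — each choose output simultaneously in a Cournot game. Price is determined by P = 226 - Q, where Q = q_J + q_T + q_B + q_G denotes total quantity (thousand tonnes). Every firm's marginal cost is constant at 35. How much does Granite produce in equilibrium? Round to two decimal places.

38.20

Each firm earns π_i = (226 - Q)q_i - 35q_i.
Setting ∂π_i/∂q_i = 0 with rivals' quantities fixed: 191 - 2q_i - Σ_{j≠i} q_j = 0.
With identical firms every q_j equals q_i, so Σ_{j≠i} q_j = 3q_i and 191 = 5q_i, giving q_i = 191/5.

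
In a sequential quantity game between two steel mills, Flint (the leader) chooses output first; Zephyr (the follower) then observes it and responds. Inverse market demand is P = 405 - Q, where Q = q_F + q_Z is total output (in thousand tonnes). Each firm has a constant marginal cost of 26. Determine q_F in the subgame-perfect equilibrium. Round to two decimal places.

The follower Zephyr best-responds to any q_F: π_Z = (405 - Q)q_Z - 26q_Z.
Setting the follower's marginal profit to zero, 379 - q_F - 2q_Z = 0, i.e. q_Z = (379 - q_F)/2.
Flint substitutes q_Z(q_F) into its own profit: π_F = q_F(405 - q_F - (379 - q_F)/2) - 26q_F = (431/2 - (1/2)q_F)q_F - 26q_F.
The leader's first-order condition 379/2 - q_F = 0 yields q_F = 379/2.
Then q_Z = (379 - 379/2)/2 = 379/4.

189.50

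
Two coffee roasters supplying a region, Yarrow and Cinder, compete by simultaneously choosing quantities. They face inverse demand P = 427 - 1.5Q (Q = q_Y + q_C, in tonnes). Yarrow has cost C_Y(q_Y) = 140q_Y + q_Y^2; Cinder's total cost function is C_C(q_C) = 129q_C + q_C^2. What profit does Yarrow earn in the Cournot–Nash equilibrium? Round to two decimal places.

Yarrow's profit: π_Y = (427 - 1.5Q)q_Y - (140q_Y + q_Y²). Setting ∂π_Y/∂q_Y = 0: 287 - 5q_Y - (3/2)(q_C) = 0.
Cinder's first-order condition: 298 - 5q_C - (3/2)(q_Y) = 0.
Best responses: q_Y = (287 - (3/2)q_C)/5, q_C = (298 - (3/2)q_Y)/5.
Solving the pair: q_Y = 304/7, q_C = 326/7.
Price P = 427 - (3/2)·90 = 292.
Yarrow's profit: 292·(304/7) - 140·(304/7) - (304/7)² = 4715.1020.

4715.10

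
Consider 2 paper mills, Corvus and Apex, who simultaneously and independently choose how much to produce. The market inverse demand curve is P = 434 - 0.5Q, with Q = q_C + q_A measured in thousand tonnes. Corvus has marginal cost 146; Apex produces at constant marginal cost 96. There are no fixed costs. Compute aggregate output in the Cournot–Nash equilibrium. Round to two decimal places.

417.33

Corvus's profit: π_C = (434 - 0.5Q)q_C - (146q_C). Setting ∂π_C/∂q_C = 0: 288 - q_C - (1/2)(q_A) = 0.
Apex's first-order condition: 338 - q_A - (1/2)(q_C) = 0.
Best responses: q_C = (288 - (1/2)q_A), q_A = (338 - (1/2)q_C).
Substituting one into the other gives q_C = 476/3 and q_A = 776/3.
Total output Q = 476/3 + 776/3 = 1252/3.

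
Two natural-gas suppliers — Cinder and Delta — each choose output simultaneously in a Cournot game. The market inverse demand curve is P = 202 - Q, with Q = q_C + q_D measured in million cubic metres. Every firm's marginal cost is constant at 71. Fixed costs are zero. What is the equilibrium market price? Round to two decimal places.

114.67

A representative firm's profit is π_i = q_i(202 - Q) - 71q_i.
First-order condition (treating rivals' output as given): 131 - 2q_i - q_j = 0.
With identical firms every q_j equals q_i, so q_j = q_i and 131 = 3q_i, giving q_i = 131/3.
Total output Q = 262/3, so price P = 202 - 262/3 = 344/3.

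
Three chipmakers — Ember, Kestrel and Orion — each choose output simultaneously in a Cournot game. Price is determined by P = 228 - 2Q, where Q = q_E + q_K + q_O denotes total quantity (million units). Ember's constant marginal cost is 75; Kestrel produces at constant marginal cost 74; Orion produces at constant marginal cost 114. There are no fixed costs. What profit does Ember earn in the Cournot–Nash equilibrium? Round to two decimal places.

1140.03

Ember's profit: π_E = (228 - 2Q)q_E - (75q_E). Setting ∂π_E/∂q_E = 0: 153 - 4q_E - 2(q_K + q_O) = 0.
Kestrel's first-order condition: 154 - 4q_K - 2(q_E + q_O) = 0.
Orion's profit: π_O = (228 - 2Q)q_O - (114q_O). Setting ∂π_O/∂q_O = 0: 114 - 4q_O - 2(q_E + q_K) = 0.
Summing all 3 equations gives 421 − 8Q = 0, hence Q = 421/8.
Back-substituting: q_E = (153 − 421/4)/2 = 191/8, q_K = (154 − 421/4)/2 = 195/8, q_O = (114 − 421/4)/2 = 35/8.
Price P = 228 - 2·(421/8) = 491/4.
Ember's profit: (491/4 - 75)·(191/8) = 1140.0313.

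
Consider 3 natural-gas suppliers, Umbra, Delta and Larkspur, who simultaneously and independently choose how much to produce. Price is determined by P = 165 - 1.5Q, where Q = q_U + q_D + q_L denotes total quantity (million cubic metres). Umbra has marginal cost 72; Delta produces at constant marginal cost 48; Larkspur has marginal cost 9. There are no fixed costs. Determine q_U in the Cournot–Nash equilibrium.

Umbra's profit: π_U = (165 - 1.5Q)q_U - (72q_U). Setting ∂π_U/∂q_U = 0: 93 - 3q_U - (3/2)(q_D + q_L) = 0.
Delta's profit: π_D = (165 - 1.5Q)q_D - (48q_D). Setting ∂π_D/∂q_D = 0: 117 - 3q_D - (3/2)(q_U + q_L) = 0.
Larkspur's profit: π_L = (165 - 1.5Q)q_L - (9q_L). Setting ∂π_L/∂q_L = 0: 156 - 3q_L - (3/2)(q_U + q_D) = 0.
Summing all 3 equations gives 366 − 6Q = 0, hence Q = 61.
Back-substituting: q_U = (93 − 183/2)/(3/2) = 1, q_D = (117 − 183/2)/(3/2) = 17, q_L = (156 − 183/2)/(3/2) = 43.

1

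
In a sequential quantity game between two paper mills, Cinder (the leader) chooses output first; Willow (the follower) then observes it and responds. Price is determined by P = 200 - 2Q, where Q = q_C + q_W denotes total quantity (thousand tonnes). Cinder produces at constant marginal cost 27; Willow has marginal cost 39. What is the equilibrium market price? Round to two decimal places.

The follower Willow best-responds to any q_C: π_W = (200 - 2Q)q_W - 39q_W.
Follower FOC: 161 - 2q_C - 4q_W = 0, so q_W(q_C) = (161 - 2q_C)/4.
Cinder substitutes q_W(q_C) into its own profit: π_C = q_C(200 - 2q_C - (161 - 2q_C)/2) - 27q_C = (239/2 - q_C)q_C - 27q_C.
The leader's first-order condition 185/2 - 2q_C = 0 yields q_C = 185/4.
Then q_W = (161 - 2·(185/4))/4 = 137/8.
Total output Q = 507/8, so price P = 200 - 2·(507/8) = 293/4.

73.25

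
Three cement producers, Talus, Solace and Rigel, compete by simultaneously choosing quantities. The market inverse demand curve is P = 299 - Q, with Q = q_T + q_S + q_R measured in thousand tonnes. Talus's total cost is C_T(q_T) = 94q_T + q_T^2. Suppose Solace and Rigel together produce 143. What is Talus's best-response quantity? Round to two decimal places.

15.50

With rivals' combined output fixed at 143, Talus's profit is π_T = (299 - 143 - q_T)q_T - (94q_T + q_T²) = (156 - q_T)q_T - (94q_T + q_T²).
∂π_T/∂q_T = 62 - 4q_T = 0, so q_T = 31/2.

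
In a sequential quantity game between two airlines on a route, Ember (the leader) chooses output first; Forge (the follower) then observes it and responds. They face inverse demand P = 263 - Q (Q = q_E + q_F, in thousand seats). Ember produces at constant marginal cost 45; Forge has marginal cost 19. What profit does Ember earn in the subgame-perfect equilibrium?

4608

Solve by backward induction. Given q_E, the follower Forge maximises π_F = (263 - q_E - q_F)q_F - 19q_F.
∂π_F/∂q_F = 244 - q_E - 2q_F = 0 gives the reaction function q_F = (244 - q_E)/2.
Ember substitutes q_F(q_E) into its own profit: π_E = q_E(263 - q_E - (244 - q_E)/2) - 45q_E = (141 - (1/2)q_E)q_E - 45q_E.
Maximising: ∂π_E/∂q_E = 96 - q_E = 0, giving q_E = 96.
Then q_F = (244 - 96)/2 = 74.
Price P = 263 - 170 = 93.
Ember's profit: (93 - 45)·96 = 4608.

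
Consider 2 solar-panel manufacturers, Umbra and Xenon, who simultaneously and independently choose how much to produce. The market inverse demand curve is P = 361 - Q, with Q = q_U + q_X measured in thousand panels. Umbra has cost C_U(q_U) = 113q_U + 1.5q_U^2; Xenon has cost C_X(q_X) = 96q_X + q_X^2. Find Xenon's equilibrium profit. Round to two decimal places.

Umbra's profit: π_U = (361 - Q)q_U - (113q_U + (3/2)q_U²). Setting ∂π_U/∂q_U = 0: 248 - 5q_U - (q_X) = 0.
Xenon's profit: π_X = (361 - Q)q_X - (96q_X + q_X²). Setting ∂π_X/∂q_X = 0: 265 - 4q_X - (q_U) = 0.
So q_U = (248 - q_X)/5 and q_X = (265 - q_U)/4.
Solving the pair: q_U = 727/19, q_X = 1077/19.
Price P = 361 - 1804/19 = 266.0526.
Xenon's profit: 266.0526·(1077/19) - 96·(1077/19) - (1077/19)² = 6426.1994.

6426.20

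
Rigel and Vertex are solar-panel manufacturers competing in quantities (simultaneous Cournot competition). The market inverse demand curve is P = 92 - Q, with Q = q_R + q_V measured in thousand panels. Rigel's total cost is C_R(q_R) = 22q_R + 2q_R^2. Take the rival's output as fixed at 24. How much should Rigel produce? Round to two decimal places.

7.67

With the rival's output fixed at 24, Rigel's profit is π_R = (92 - 24 - q_R)q_R - (22q_R + 2q_R²) = (68 - q_R)q_R - (22q_R + 2q_R²).
∂π_R/∂q_R = 46 - 6q_R = 0, so q_R = 23/3.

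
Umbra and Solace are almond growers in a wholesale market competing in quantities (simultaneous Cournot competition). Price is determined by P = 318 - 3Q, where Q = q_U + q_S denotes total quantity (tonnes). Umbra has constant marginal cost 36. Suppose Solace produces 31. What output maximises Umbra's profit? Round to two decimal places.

With the rival's output fixed at 31, Umbra's profit is π_U = (318 - 3·31 - 3q_U)q_U - (36q_U) = (225 - 3q_U)q_U - (36q_U).
∂π_U/∂q_U = 189 - 6q_U = 0, so q_U = 63/2.

31.50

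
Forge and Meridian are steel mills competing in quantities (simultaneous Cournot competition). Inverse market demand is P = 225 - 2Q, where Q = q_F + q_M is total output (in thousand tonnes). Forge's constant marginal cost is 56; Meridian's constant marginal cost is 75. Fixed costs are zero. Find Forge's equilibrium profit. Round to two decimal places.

Forge's profit: π_F = (225 - 2Q)q_F - (56q_F). Setting ∂π_F/∂q_F = 0: 169 - 4q_F - 2(q_M) = 0.
Meridian's first-order condition: 150 - 4q_M - 2(q_F) = 0.
So q_F = (169 - 2q_M)/4 and q_M = (150 - 2q_F)/4.
Substituting one into the other gives q_F = 94/3 and q_M = 131/6.
Price P = 225 - 2·(319/6) = 356/3.
Forge's profit: (356/3 - 56)·(94/3) = 1963.5556.

1963.56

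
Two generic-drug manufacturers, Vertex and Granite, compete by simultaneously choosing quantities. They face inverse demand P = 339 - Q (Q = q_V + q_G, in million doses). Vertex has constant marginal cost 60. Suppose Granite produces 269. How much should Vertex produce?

5

With the rival's output fixed at 269, Vertex's profit is π_V = (339 - 269 - q_V)q_V - (60q_V) = (70 - q_V)q_V - (60q_V).
∂π_V/∂q_V = 10 - 2q_V = 0, so q_V = 5.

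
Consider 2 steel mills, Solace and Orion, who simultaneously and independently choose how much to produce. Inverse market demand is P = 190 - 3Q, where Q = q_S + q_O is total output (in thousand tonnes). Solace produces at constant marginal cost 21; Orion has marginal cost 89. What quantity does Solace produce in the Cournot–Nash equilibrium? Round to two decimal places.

26.33

Solace's profit: π_S = (190 - 3Q)q_S - (21q_S). Setting ∂π_S/∂q_S = 0: 169 - 6q_S - 3(q_O) = 0.
Orion's profit: π_O = (190 - 3Q)q_O - (89q_O). Setting ∂π_O/∂q_O = 0: 101 - 6q_O - 3(q_S) = 0.
So q_S = (169 - 3q_O)/6 and q_O = (101 - 3q_S)/6.
Substituting one into the other gives q_S = 79/3 and q_O = 11/3.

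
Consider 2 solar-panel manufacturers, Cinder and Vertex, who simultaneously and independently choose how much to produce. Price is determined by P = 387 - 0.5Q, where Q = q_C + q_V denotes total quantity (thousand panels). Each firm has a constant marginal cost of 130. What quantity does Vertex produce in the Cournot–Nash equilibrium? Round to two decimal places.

171.33

Each firm earns π_i = (387 - 0.5Q)q_i - 130q_i.
First-order condition (treating rivals' output as given): 257 - q_i - (1/2)q_j = 0.
With identical firms every q_j equals q_i, so q_j = q_i and 257 = (3/2)q_i, giving q_i = 514/3.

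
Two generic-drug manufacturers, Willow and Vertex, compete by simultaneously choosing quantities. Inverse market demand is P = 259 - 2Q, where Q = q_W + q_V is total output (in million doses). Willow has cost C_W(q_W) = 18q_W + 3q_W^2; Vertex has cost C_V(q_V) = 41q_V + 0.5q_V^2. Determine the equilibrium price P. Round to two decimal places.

151.74

Willow's profit: π_W = (259 - 2Q)q_W - (18q_W + 3q_W²). Setting ∂π_W/∂q_W = 0: 241 - 10q_W - 2(q_V) = 0.
Vertex's first-order condition: 218 - 5q_V - 2(q_W) = 0.
Best responses: q_W = (241 - 2q_V)/10, q_V = (218 - 2q_W)/5.
Substituting one into the other gives q_W = 769/46 and q_V = 849/23.
Total output Q = 53.6304, so price P = 259 - 2·53.6304 = 151.7391.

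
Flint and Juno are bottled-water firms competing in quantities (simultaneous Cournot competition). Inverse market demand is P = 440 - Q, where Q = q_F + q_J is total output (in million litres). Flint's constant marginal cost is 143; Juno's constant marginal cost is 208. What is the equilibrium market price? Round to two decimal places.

Flint's profit: π_F = (440 - Q)q_F - (143q_F). Setting ∂π_F/∂q_F = 0: 297 - 2q_F - (q_J) = 0.
Juno's profit: π_J = (440 - Q)q_J - (208q_J). Setting ∂π_J/∂q_J = 0: 232 - 2q_J - (q_F) = 0.
So q_F = (297 - q_J)/2 and q_J = (232 - q_F)/2.
Solving the pair: q_F = 362/3, q_J = 167/3.
Total output Q = 529/3, so price P = 440 - 529/3 = 791/3.

263.67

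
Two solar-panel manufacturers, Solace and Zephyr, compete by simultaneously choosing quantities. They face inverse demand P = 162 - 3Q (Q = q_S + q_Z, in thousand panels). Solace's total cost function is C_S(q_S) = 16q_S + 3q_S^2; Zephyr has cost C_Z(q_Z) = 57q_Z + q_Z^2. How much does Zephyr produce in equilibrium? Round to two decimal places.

9.45

Solace's profit: π_S = (162 - 3Q)q_S - (16q_S + 3q_S²). Setting ∂π_S/∂q_S = 0: 146 - 12q_S - 3(q_Z) = 0.
Zephyr's profit: π_Z = (162 - 3Q)q_Z - (57q_Z + q_Z²). Setting ∂π_Z/∂q_Z = 0: 105 - 8q_Z - 3(q_S) = 0.
Rearranging gives the reaction functions q_S = (146 - 3q_Z)/12 and q_Z = (105 - 3q_S)/8.
Substituting one into the other gives q_S = 853/87 and q_Z = 274/29.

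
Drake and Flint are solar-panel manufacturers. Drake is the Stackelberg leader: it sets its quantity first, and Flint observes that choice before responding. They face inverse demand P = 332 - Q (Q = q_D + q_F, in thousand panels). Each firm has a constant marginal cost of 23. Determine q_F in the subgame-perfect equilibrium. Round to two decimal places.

77.25

The follower Flint best-responds to any q_D: π_F = (332 - Q)q_F - 23q_F.
Follower FOC: 309 - q_D - 2q_F = 0, so q_F(q_D) = (309 - q_D)/2.
Drake substitutes q_F(q_D) into its own profit: π_D = q_D(332 - q_D - (309 - q_D)/2) - 23q_D = (355/2 - (1/2)q_D)q_D - 23q_D.
Maximising: ∂π_D/∂q_D = 309/2 - q_D = 0, giving q_D = 309/2.
Then q_F = (309 - 309/2)/2 = 309/4.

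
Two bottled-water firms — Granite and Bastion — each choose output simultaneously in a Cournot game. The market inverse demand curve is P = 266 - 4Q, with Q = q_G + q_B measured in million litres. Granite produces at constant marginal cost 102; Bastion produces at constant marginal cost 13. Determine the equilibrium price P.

Granite's profit: π_G = (266 - 4Q)q_G - (102q_G). Setting ∂π_G/∂q_G = 0: 164 - 8q_G - 4(q_B) = 0.
Bastion's profit: π_B = (266 - 4Q)q_B - (13q_B). Setting ∂π_B/∂q_B = 0: 253 - 8q_B - 4(q_G) = 0.
Best responses: q_G = (164 - 4q_B)/8, q_B = (253 - 4q_G)/8.
Substituting one into the other gives q_G = 25/4 and q_B = 57/2.
Total output Q = 139/4, so price P = 266 - 4·(139/4) = 127.

127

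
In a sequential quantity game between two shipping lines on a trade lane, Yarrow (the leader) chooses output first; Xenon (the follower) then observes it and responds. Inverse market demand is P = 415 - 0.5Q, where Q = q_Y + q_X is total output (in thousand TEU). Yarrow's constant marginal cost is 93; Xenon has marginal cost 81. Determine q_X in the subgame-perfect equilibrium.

179

Solve by backward induction. Given q_Y, the follower Xenon maximises π_X = (415 - (1/2)q_Y - (1/2)q_X)q_X - 81q_X.
Setting the follower's marginal profit to zero, 334 - (1/2)q_Y - q_X = 0, i.e. q_X = (334 - (1/2)q_Y).
Yarrow substitutes q_X(q_Y) into its own profit: π_Y = q_Y(415 - (1/2)q_Y - (334 - (1/2)q_Y)/2) - 93q_Y = (248 - (1/4)q_Y)q_Y - 93q_Y.
The leader's first-order condition 155 - (1/2)q_Y = 0 yields q_Y = 310.
Then q_X = (334 - (1/2)·310) = 179.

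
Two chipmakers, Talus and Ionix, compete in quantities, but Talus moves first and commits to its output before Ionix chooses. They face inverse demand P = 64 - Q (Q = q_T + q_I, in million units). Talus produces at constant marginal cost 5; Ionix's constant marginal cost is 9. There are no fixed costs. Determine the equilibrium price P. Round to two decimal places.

Solve by backward induction. Given q_T, the follower Ionix maximises π_I = (64 - q_T - q_I)q_I - 9q_I.
∂π_I/∂q_I = 55 - q_T - 2q_I = 0 gives the reaction function q_I = (55 - q_T)/2.
Talus substitutes q_I(q_T) into its own profit: π_T = q_T(64 - q_T - (55 - q_T)/2) - 5q_T = (73/2 - (1/2)q_T)q_T - 5q_T.
The leader's first-order condition 63/2 - q_T = 0 yields q_T = 63/2.
Then q_I = (55 - 63/2)/2 = 47/4.
Total output Q = 173/4, so price P = 64 - 173/4 = 83/4.

20.75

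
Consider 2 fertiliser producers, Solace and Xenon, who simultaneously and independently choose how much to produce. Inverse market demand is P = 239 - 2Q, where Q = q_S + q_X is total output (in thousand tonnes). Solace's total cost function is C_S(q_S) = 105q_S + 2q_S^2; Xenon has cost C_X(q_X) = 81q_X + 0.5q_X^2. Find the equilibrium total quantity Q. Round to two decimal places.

37.50

Solace's profit: π_S = (239 - 2Q)q_S - (105q_S + 2q_S²). Setting ∂π_S/∂q_S = 0: 134 - 8q_S - 2(q_X) = 0.
Xenon's first-order condition: 158 - 5q_X - 2(q_S) = 0.
So q_S = (134 - 2q_X)/8 and q_X = (158 - 2q_S)/5.
Solving the pair: q_S = 59/6, q_X = 83/3.
Total output Q = 59/6 + 83/3 = 75/2.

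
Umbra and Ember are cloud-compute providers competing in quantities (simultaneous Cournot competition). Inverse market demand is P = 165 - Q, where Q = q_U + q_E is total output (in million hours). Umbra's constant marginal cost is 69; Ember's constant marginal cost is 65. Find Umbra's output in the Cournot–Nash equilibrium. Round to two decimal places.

Umbra's profit: π_U = (165 - Q)q_U - (69q_U). Setting ∂π_U/∂q_U = 0: 96 - 2q_U - (q_E) = 0.
Ember's profit: π_E = (165 - Q)q_E - (65q_E). Setting ∂π_E/∂q_E = 0: 100 - 2q_E - (q_U) = 0.
So q_U = (96 - q_E)/2 and q_E = (100 - q_U)/2.
Substituting one into the other gives q_U = 92/3 and q_E = 104/3.

30.67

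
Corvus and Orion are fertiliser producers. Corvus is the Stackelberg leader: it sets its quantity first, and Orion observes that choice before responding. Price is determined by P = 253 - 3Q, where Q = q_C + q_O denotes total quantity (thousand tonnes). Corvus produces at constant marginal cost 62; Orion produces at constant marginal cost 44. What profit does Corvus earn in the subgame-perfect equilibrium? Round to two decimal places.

1247.04

The follower Orion best-responds to any q_C: π_O = (253 - 3Q)q_O - 44q_O.
Follower FOC: 209 - 3q_C - 6q_O = 0, so q_O(q_C) = (209 - 3q_C)/6.
The leader anticipates this reaction. Substituting into P = 253 - 3Q gives P = 297/2 - (3/2)q_C, so π_C = (297/2 - (3/2)q_C)q_C - 62q_C.
Leader FOC: 173/2 - 3q_C = 0, so q_C = 173/6.
Then q_O = (209 - 3·(173/6))/6 = 245/12.
Price P = 253 - 3·(197/4) = 421/4.
Corvus's profit: (421/4 - 62)·(173/6) = 1247.0417.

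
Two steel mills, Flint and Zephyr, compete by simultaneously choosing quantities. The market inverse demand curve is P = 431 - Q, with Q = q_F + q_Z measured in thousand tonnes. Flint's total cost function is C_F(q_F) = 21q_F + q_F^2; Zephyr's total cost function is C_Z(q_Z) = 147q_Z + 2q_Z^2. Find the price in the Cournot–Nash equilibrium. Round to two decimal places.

304.83

Flint's profit: π_F = (431 - Q)q_F - (21q_F + q_F²). Setting ∂π_F/∂q_F = 0: 410 - 4q_F - (q_Z) = 0.
Zephyr's first-order condition: 284 - 6q_Z - (q_F) = 0.
So q_F = (410 - q_Z)/4 and q_Z = (284 - q_F)/6.
Substituting one into the other gives q_F = 94.6087 and q_Z = 726/23.
Total output Q = 126.1739, so price P = 431 - 126.1739 = 304.8261.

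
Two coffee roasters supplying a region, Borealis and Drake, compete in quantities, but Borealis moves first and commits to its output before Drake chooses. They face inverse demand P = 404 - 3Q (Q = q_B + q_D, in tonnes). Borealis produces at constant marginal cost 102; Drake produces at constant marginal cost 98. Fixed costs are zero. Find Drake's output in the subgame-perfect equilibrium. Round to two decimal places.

Solve by backward induction. Given q_B, the follower Drake maximises π_D = (404 - 3q_B - 3q_D)q_D - 98q_D.
Setting the follower's marginal profit to zero, 306 - 3q_B - 6q_D = 0, i.e. q_D = (306 - 3q_B)/6.
Borealis substitutes q_D(q_B) into its own profit: π_B = q_B(404 - 3q_B - (306 - 3q_B)/2) - 102q_B = (251 - (3/2)q_B)q_B - 102q_B.
The leader's first-order condition 149 - 3q_B = 0 yields q_B = 149/3.
Then q_D = (306 - 3·(149/3))/6 = 157/6.

26.17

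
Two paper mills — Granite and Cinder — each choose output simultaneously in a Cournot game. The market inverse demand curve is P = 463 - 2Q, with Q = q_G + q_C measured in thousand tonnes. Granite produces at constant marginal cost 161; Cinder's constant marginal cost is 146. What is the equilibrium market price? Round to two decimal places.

Granite's profit: π_G = (463 - 2Q)q_G - (161q_G). Setting ∂π_G/∂q_G = 0: 302 - 4q_G - 2(q_C) = 0.
Cinder's first-order condition: 317 - 4q_C - 2(q_G) = 0.
Rearranging gives the reaction functions q_G = (302 - 2q_C)/4 and q_C = (317 - 2q_G)/4.
Substituting one into the other gives q_G = 287/6 and q_C = 166/3.
Total output Q = 619/6, so price P = 463 - 2·(619/6) = 770/3.

256.67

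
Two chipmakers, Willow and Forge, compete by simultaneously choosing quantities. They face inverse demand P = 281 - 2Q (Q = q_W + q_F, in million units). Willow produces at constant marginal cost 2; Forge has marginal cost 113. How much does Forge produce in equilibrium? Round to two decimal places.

Willow's profit: π_W = (281 - 2Q)q_W - (2q_W). Setting ∂π_W/∂q_W = 0: 279 - 4q_W - 2(q_F) = 0.
Forge's profit: π_F = (281 - 2Q)q_F - (113q_F). Setting ∂π_F/∂q_F = 0: 168 - 4q_F - 2(q_W) = 0.
Best responses: q_W = (279 - 2q_F)/4, q_F = (168 - 2q_W)/4.
Substituting one into the other gives q_W = 65 and q_F = 19/2.

9.50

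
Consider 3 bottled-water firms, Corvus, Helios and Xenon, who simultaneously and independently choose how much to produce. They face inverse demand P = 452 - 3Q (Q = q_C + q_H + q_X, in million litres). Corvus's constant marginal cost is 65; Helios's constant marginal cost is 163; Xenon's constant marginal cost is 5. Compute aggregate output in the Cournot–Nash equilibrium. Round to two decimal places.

Corvus's profit: π_C = (452 - 3Q)q_C - (65q_C). Setting ∂π_C/∂q_C = 0: 387 - 6q_C - 3(q_H + q_X) = 0.
Helios's profit: π_H = (452 - 3Q)q_H - (163q_H). Setting ∂π_H/∂q_H = 0: 289 - 6q_H - 3(q_C + q_X) = 0.
Xenon's first-order condition: 447 - 6q_X - 3(q_C + q_H) = 0.
Adding the 3 first-order conditions: 1123 − 12Q = 0, so Q = 1123/12.
Back-substituting: q_C = (387 − 1123/4)/3 = 425/12, q_H = (289 − 1123/4)/3 = 11/4, q_X = (447 − 1123/4)/3 = 665/12.
Total output Q = 425/12 + 11/4 + 665/12 = 1123/12.

93.58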